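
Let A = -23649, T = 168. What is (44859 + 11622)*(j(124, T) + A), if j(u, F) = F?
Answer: -1326230361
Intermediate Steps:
(44859 + 11622)*(j(124, T) + A) = (44859 + 11622)*(168 - 23649) = 56481*(-23481) = -1326230361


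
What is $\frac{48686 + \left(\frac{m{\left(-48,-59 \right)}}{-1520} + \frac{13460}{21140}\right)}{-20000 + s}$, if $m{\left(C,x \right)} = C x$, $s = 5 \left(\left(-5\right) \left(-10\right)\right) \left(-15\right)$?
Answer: $- \frac{2444340768}{1192428125} \approx -2.0499$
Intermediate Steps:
$s = -3750$ ($s = 5 \cdot 50 \left(-15\right) = 250 \left(-15\right) = -3750$)
$\frac{48686 + \left(\frac{m{\left(-48,-59 \right)}}{-1520} + \frac{13460}{21140}\right)}{-20000 + s} = \frac{48686 + \left(\frac{\left(-48\right) \left(-59\right)}{-1520} + \frac{13460}{21140}\right)}{-20000 - 3750} = \frac{48686 + \left(2832 \left(- \frac{1}{1520}\right) + 13460 \cdot \frac{1}{21140}\right)}{-23750} = \left(48686 + \left(- \frac{177}{95} + \frac{673}{1057}\right)\right) \left(- \frac{1}{23750}\right) = \left(48686 - \frac{123154}{100415}\right) \left(- \frac{1}{23750}\right) = \frac{4888681536}{100415} \left(- \frac{1}{23750}\right) = - \frac{2444340768}{1192428125}$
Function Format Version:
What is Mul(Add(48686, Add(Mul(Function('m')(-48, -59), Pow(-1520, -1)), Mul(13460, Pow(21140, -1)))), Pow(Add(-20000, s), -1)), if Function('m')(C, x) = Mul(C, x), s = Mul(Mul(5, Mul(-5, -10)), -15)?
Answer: Rational(-2444340768, 1192428125) ≈ -2.0499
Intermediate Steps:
s = -3750 (s = Mul(Mul(5, 50), -15) = Mul(250, -15) = -3750)
Mul(Add(48686, Add(Mul(Function('m')(-48, -59), Pow(-1520, -1)), Mul(13460, Pow(21140, -1)))), Pow(Add(-20000, s), -1)) = Mul(Add(48686, Add(Mul(Mul(-48, -59), Pow(-1520, -1)), Mul(13460, Pow(21140, -1)))), Pow(Add(-20000, -3750), -1)) = Mul(Add(48686, Add(Mul(2832, Rational(-1, 1520)), Mul(13460, Rational(1, 21140)))), Pow(-23750, -1)) = Mul(Add(48686, Add(Rational(-177, 95), Rational(673, 1057))), Rational(-1, 23750)) = Mul(Add(48686, Rational(-123154, 100415)), Rational(-1, 23750)) = Mul(Rational(4888681536, 100415), Rational(-1, 23750)) = Rational(-2444340768, 1192428125)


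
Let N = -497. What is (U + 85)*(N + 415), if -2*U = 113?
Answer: -2337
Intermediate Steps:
U = -113/2 (U = -½*113 = -113/2 ≈ -56.500)
(U + 85)*(N + 415) = (-113/2 + 85)*(-497 + 415) = (57/2)*(-82) = -2337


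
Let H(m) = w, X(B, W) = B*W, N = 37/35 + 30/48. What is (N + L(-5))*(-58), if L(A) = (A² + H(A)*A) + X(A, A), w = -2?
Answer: -500859/140 ≈ -3577.6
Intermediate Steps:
N = 471/280 (N = 37*(1/35) + 30*(1/48) = 37/35 + 5/8 = 471/280 ≈ 1.6821)
H(m) = -2
L(A) = -2*A + 2*A² (L(A) = (A² - 2*A) + A*A = (A² - 2*A) + A² = -2*A + 2*A²)
(N + L(-5))*(-58) = (471/280 + 2*(-5)*(-1 - 5))*(-58) = (471/280 + 2*(-5)*(-6))*(-58) = (471/280 + 60)*(-58) = (17271/280)*(-58) = -500859/140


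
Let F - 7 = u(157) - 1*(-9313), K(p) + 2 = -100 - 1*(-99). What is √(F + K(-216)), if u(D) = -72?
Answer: 43*√5 ≈ 96.151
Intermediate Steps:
K(p) = -3 (K(p) = -2 + (-100 - 1*(-99)) = -2 + (-100 + 99) = -2 - 1 = -3)
F = 9248 (F = 7 + (-72 - 1*(-9313)) = 7 + (-72 + 9313) = 7 + 9241 = 9248)
√(F + K(-216)) = √(9248 - 3) = √9245 = 43*√5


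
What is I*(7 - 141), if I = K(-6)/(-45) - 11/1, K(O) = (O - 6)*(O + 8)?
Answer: 21038/15 ≈ 1402.5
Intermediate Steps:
K(O) = (-6 + O)*(8 + O)
I = -157/15 (I = (-48 + (-6)² + 2*(-6))/(-45) - 11/1 = (-48 + 36 - 12)*(-1/45) - 11*1 = -24*(-1/45) - 11 = 8/15 - 11 = -157/15 ≈ -10.467)
I*(7 - 141) = -157*(7 - 141)/15 = -157/15*(-134) = 21038/15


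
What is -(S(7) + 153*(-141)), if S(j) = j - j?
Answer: 21573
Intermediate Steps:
S(j) = 0
-(S(7) + 153*(-141)) = -(0 + 153*(-141)) = -(0 - 21573) = -1*(-21573) = 21573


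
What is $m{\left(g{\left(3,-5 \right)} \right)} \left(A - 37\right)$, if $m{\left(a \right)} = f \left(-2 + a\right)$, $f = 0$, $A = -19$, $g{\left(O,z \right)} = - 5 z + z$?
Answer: $0$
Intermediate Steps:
$g{\left(O,z \right)} = - 4 z$
$m{\left(a \right)} = 0$ ($m{\left(a \right)} = 0 \left(-2 + a\right) = 0$)
$m{\left(g{\left(3,-5 \right)} \right)} \left(A - 37\right) = 0 \left(-19 - 37\right) = 0 \left(-56\right) = 0$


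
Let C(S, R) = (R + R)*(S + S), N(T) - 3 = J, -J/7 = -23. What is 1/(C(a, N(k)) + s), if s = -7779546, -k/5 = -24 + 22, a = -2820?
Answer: -1/9629466 ≈ -1.0385e-7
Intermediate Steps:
k = 10 (k = -5*(-24 + 22) = -5*(-2) = 10)
J = 161 (J = -7*(-23) = 161)
N(T) = 164 (N(T) = 3 + 161 = 164)
C(S, R) = 4*R*S (C(S, R) = (2*R)*(2*S) = 4*R*S)
1/(C(a, N(k)) + s) = 1/(4*164*(-2820) - 7779546) = 1/(-1849920 - 7779546) = 1/(-9629466) = -1/9629466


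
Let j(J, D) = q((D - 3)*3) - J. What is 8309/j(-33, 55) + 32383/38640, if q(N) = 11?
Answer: 80621153/425040 ≈ 189.68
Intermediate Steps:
j(J, D) = 11 - J
8309/j(-33, 55) + 32383/38640 = 8309/(11 - 1*(-33)) + 32383/38640 = 8309/(11 + 33) + 32383*(1/38640) = 8309/44 + 32383/38640 = 80621153/425040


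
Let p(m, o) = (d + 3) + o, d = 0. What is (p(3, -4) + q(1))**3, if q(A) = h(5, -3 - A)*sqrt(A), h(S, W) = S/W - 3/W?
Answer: -27/8 ≈ -3.3750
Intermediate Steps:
h(S, W) = -3/W + S/W
p(m, o) = 3 + o (p(m, o) = (0 + 3) + o = 3 + o)
q(A) = 2*sqrt(A)/(-3 - A) (q(A) = ((-3 + 5)/(-3 - A))*sqrt(A) = (2/(-3 - A))*sqrt(A) = 2*sqrt(A)/(-3 - A))
(p(3, -4) + q(1))**3 = ((3 - 4) - 2*sqrt(1)/(3 + 1))**3 = (-1 - 2*1/4)**3 = (-1 - 2*1*1/4)**3 = (-1 - 1/2)**3 = (-3/2)**3 = -27/8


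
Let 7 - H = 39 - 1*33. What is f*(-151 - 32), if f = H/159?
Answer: -61/53 ≈ -1.1509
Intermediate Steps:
H = 1 (H = 7 - (39 - 1*33) = 7 - (39 - 33) = 7 - 1*6 = 7 - 6 = 1)
f = 1/159 ≈ 0.0062893
f*(-151 - 32) = (-151 - 32)/159 = (1/159)*(-183) = -61/53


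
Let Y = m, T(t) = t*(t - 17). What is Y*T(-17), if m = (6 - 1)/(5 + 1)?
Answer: 1445/3 ≈ 481.67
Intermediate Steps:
T(t) = t*(-17 + t)
m = ⅚ (m = 5/6 = 5*(⅙) = ⅚ ≈ 0.83333)
Y = ⅚ ≈ 0.83333
Y*T(-17) = 5*(-17*(-17 - 17))/6 = 5*(-17*(-34))/6 = (⅚)*578 = 1445/3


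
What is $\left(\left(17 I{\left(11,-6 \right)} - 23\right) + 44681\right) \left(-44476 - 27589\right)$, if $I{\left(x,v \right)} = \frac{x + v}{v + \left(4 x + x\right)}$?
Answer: $- \frac{22528826465}{7} \approx -3.2184 \cdot 10^{9}$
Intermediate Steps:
$I{\left(x,v \right)} = \frac{v + x}{v + 5 x}$
$\left(\left(17 I{\left(11,-6 \right)} - 23\right) + 44681\right) \left(-44476 - 27589\right) = \left(\left(17 \frac{-6 + 11}{-6 + 5 \cdot 11} - 23\right) + 44681\right) \left(-44476 - 27589\right) = \left(\left(17 \frac{1}{-6 + 55} \cdot 5 - 23\right) + 44681\right) \left(-72065\right) = \left(\left(17 \cdot \frac{1}{49} \cdot 5 - 23\right) + 44681\right) \left(-72065\right) = \left(\left(17 \cdot \frac{5}{49} - 23\right) + 44681\right) \left(-72065\right) = \left(\left(\frac{85}{49} - 23\right) + 44681\right) \left(-72065\right) = \left(- \frac{1042}{49} + 44681\right) \left(-72065\right) = \frac{2188327}{49} \left(-72065\right) = - \frac{22528826465}{7}$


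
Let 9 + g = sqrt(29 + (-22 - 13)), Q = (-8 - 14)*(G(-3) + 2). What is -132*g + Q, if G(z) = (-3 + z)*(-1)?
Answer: 1012 - 132*I*sqrt(6) ≈ 1012.0 - 323.33*I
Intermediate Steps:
G(z) = 3 - z
Q = -176 (Q = (-8 - 14)*((3 - 1*(-3)) + 2) = -22*((3 + 3) + 2) = -22*(6 + 2) = -22*8 = -176)
g = -9 + I*sqrt(6) (g = -9 + sqrt(29 + (-22 - 13)) = -9 + sqrt(29 - 35) = -9 + sqrt(-6) = -9 + I*sqrt(6) ≈ -9.0 + 2.4495*I)
-132*g + Q = -132*(-9 + I*sqrt(6)) - 176 = (1188 - 132*I*sqrt(6)) - 176 = 1012 - 132*I*sqrt(6)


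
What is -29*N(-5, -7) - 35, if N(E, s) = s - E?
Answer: 23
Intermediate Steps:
-29*N(-5, -7) - 35 = -29*(-7 - 1*(-5)) - 35 = -29*(-7 + 5) - 35 = -29*(-2) - 35 = 58 - 35 = 23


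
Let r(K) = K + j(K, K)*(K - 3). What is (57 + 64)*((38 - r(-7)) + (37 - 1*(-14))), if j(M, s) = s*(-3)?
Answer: 37026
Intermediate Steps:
j(M, s) = -3*s
r(K) = K - 3*K*(-3 + K) (r(K) = K + (-3*K)*(K - 3) = K + (-3*K)*(-3 + K) = K - 3*K*(-3 + K))
(57 + 64)*((38 - r(-7)) + (37 - 1*(-14))) = (57 + 64)*((38 - (-7)*(10 - 3*(-7))) + (37 - 1*(-14))) = 121*((38 - (-7)*(10 + 21)) + (37 + 14)) = 121*((38 - (-7)*31) + 51) = 121*((38 - 1*(-217)) + 51) = 121*((38 + 217) + 51) = 121*(255 + 51) = 121*306 = 37026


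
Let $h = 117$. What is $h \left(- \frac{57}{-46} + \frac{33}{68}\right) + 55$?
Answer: $\frac{401569}{1564} \approx 256.76$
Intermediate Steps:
$h \left(- \frac{57}{-46} + \frac{33}{68}\right) + 55 = 117 \left(- \frac{57}{-46} + \frac{33}{68}\right) + 55 = 117 \left(\left(-57\right) \left(- \frac{1}{46}\right) + 33 \cdot \frac{1}{68}\right) + 55 = 117 \left(\frac{57}{46} + \frac{33}{68}\right) + 55 = 117 \cdot \frac{2697}{1564} + 55 = \frac{315549}{1564} + 55 = \frac{401569}{1564}$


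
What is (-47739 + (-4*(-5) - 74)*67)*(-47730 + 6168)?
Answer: 2134499634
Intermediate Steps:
(-47739 + (-4*(-5) - 74)*67)*(-47730 + 6168) = (-47739 + (20 - 74)*67)*(-41562) = (-47739 - 54*67)*(-41562) = (-47739 - 3618)*(-41562) = -51357*(-41562) = 2134499634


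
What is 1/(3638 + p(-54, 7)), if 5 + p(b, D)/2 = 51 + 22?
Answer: 1/3774 ≈ 0.00026497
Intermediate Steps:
p(b, D) = 136 (p(b, D) = -10 + 2*(51 + 22) = -10 + 2*73 = -10 + 146 = 136)
1/(3638 + p(-54, 7)) = 1/(3638 + 136) = 1/3774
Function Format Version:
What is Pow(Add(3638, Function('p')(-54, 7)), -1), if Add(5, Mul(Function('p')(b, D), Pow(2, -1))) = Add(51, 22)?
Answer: Rational(1, 3774) ≈ 0.00026497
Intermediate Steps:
Function('p')(b, D) = 136 (Function('p')(b, D) = Add(-10, Mul(2, Add(51, 22))) = Add(-10, Mul(2, 73)) = Add(-10, 146) = 136)
Pow(Add(3638, Function('p')(-54, 7)), -1) = Pow(Add(3638, 136), -1) = Pow(3774, -1) = Rational(1, 3774)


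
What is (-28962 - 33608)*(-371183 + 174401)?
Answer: 12312649740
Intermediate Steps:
(-28962 - 33608)*(-371183 + 174401) = -62570*(-196782) = 12312649740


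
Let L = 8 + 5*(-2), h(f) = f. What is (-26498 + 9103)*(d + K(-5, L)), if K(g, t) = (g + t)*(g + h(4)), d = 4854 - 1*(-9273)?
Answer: -245860930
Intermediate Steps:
L = -2 (L = 8 - 10 = -2)
d = 14127 (d = 4854 + 9273 = 14127)
K(g, t) = (4 + g)*(g + t) (K(g, t) = (g + t)*(g + 4) = (g + t)*(4 + g) = (4 + g)*(g + t))
(-26498 + 9103)*(d + K(-5, L)) = (-26498 + 9103)*(14127 + ((-5)**2 + 4*(-5) + 4*(-2) - 5*(-2))) = -17395*(14127 + (25 - 20 - 8 + 10)) = -17395*(14127 + 7) = -17395*14134 = -245860930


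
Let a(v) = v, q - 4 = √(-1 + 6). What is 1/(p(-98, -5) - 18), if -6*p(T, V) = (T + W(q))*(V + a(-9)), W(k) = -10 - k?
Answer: -2514/701999 + 21*√5/701999 ≈ -0.0035143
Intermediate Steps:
q = 4 + √5 (q = 4 + √(-1 + 6) = 4 + √5 ≈ 6.2361)
p(T, V) = -(-9 + V)*(-14 + T - √5)/6 (p(T, V) = -(T + (-10 - (4 + √5)))*(V - 9)/6 = -(T + (-10 + (-4 - √5)))*(-9 + V)/6 = -(T + (-14 - √5))*(-9 + V)/6 = -(-14 + T - √5)*(-9 + V)/6 = -(-9 + V)*(-14 + T - √5)/6)
1/(p(-98, -5) - 18) = 1/((-21 - 3*√5/2 + (3/2)*(-98) - ⅙*(-98)*(-5) + (⅙)*(-5)*(14 + √5)) - 18) = 1/((-21 - 3*√5/2 - 147 - 245/3 + (-35/3 - 5*√5/6)) - 18) = 1/((-784/3 - 7*√5/3) - 18) = 1/(-838/3 - 7*√5/3)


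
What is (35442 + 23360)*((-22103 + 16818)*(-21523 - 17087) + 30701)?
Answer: 12000579767902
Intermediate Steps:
(35442 + 23360)*((-22103 + 16818)*(-21523 - 17087) + 30701) = 58802*(-5285*(-38610) + 30701) = 58802*(204053850 + 30701) = 58802*204084551 = 12000579767902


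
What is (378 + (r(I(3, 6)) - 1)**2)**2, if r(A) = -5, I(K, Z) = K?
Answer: 171396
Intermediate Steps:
(378 + (r(I(3, 6)) - 1)**2)**2 = (378 + (-5 - 1)**2)**2 = (378 + (-6)**2)**2 = (378 + 36)**2 = 414**2 = 171396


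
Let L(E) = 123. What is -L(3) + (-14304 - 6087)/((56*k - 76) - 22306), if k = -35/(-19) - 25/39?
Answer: -2018722575/16535222 ≈ -122.09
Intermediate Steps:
k = 890/741 (k = -35*(-1/19) - 25*1/39 = 35/19 - 25/39 = 890/741 ≈ 1.2011)
-L(3) + (-14304 - 6087)/((56*k - 76) - 22306) = -1*123 + (-14304 - 6087)/((56*(890/741) - 76) - 22306) = -123 - 20391/((49840/741 - 76) - 22306) = -123 - 20391/(-6476/741 - 22306) = -123 - 20391/(-16535222/741) = -123 - 20391*(-741/16535222) = -123 + 15109731/16535222 = -2018722575/16535222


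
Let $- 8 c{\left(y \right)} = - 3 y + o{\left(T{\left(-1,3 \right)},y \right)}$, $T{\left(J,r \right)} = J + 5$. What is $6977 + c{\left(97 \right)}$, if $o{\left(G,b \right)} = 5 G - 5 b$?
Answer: $\frac{14143}{2} \approx 7071.5$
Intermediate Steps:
$T{\left(J,r \right)} = 5 + J$
$o{\left(G,b \right)} = - 5 b + 5 G$
$c{\left(y \right)} = - \frac{5}{2} + y$ ($c{\left(y \right)} = - \frac{- 3 y - \left(- 5 \left(5 - 1\right) + 5 y\right)}{8} = - \frac{- 3 y - \left(-20 + 5 y\right)}{8} = - \frac{20 - 8 y}{8} = - \frac{5}{2} + y$)
$6977 + c{\left(97 \right)} = 6977 + \left(- \frac{5}{2} + 97\right) = 6977 + \frac{189}{2} = \frac{14143}{2}$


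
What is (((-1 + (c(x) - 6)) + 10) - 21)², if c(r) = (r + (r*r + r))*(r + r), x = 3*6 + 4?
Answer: 538889796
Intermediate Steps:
x = 22 (x = 18 + 4 = 22)
c(r) = 2*r*(r² + 2*r) (c(r) = (r + (r² + r))*(2*r) = (r + (r + r²))*(2*r) = (r² + 2*r)*(2*r) = 2*r*(r² + 2*r))
(((-1 + (c(x) - 6)) + 10) - 21)² = (((-1 + (2*22²*(2 + 22) - 6)) + 10) - 21)² = (((-1 + (2*484*24 - 6)) + 10) - 21)² = (((-1 + (23232 - 6)) + 10) - 21)² = (((-1 + 23226) + 10) - 21)² = ((23225 + 10) - 21)² = (23235 - 21)² = 23214² = 538889796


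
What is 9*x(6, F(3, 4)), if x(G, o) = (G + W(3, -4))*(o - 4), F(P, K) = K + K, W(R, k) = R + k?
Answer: 180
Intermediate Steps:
F(P, K) = 2*K
x(G, o) = (-1 + G)*(-4 + o) (x(G, o) = (G + (3 - 4))*(o - 4) = (G - 1)*(-4 + o) = (-1 + G)*(-4 + o))
9*x(6, F(3, 4)) = 9*(4 - 2*4 - 4*6 + 6*(2*4)) = 9*(4 - 1*8 - 24 + 6*8) = 9*(4 - 8 - 24 + 48) = 9*20 = 180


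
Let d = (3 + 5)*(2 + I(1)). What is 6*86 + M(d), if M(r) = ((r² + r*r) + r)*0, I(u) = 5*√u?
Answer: 516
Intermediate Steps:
d = 56 (d = (3 + 5)*(2 + 5*√1) = 8*(2 + 5*1) = 8*(2 + 5) = 8*7 = 56)
M(r) = 0 (M(r) = ((r² + r²) + r)*0 = (2*r² + r)*0 = (r + 2*r²)*0 = 0)
6*86 + M(d) = 6*86 + 0 = 516 + 0 = 516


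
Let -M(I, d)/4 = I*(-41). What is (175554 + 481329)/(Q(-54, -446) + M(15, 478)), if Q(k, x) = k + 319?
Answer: 656883/2725 ≈ 241.06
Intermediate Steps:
M(I, d) = 164*I (M(I, d) = -4*I*(-41) = -(-164)*I = 164*I)
Q(k, x) = 319 + k
(175554 + 481329)/(Q(-54, -446) + M(15, 478)) = (175554 + 481329)/((319 - 54) + 164*15) = 656883/(265 + 2460) = 656883/2725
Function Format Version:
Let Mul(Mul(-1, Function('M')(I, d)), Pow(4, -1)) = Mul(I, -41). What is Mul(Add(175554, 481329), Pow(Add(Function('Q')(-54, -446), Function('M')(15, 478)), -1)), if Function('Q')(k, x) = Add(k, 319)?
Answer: Rational(656883, 2725) ≈ 241.06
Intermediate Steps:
Function('M')(I, d) = Mul(164, I) (Function('M')(I, d) = Mul(-4, Mul(I, -41)) = Mul(-4, Mul(-41, I)) = Mul(164, I))
Function('Q')(k, x) = Add(319, k)
Mul(Add(175554, 481329), Pow(Add(Function('Q')(-54, -446), Function('M')(15, 478)), -1)) = Mul(Add(175554, 481329), Pow(Add(Add(319, -54), Mul(164, 15)), -1)) = Mul(656883, Pow(Add(265, 2460), -1)) = Mul(656883, Pow(2725, -1)) = Mul(656883, Rational(1, 2725)) = Rational(656883, 2725)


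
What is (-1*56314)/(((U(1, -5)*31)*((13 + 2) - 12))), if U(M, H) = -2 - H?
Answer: -56314/279 ≈ -201.84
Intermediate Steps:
(-1*56314)/(((U(1, -5)*31)*((13 + 2) - 12))) = (-1*56314)/((((-2 - 1*(-5))*31)*((13 + 2) - 12))) = -56314*1/(31*(-2 + 5)*(15 - 12)) = -56314/((3*31)*3) = -56314/(93*3) = -56314/279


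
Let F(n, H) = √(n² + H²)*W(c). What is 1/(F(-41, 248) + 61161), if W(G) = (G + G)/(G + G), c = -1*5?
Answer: 61161/3740604736 - √63185/3740604736 ≈ 1.6283e-5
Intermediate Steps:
c = -5
W(G) = 1 (W(G) = (2*G)/((2*G)) = (2*G)*(1/(2*G)) = 1)
F(n, H) = √(H² + n²) (F(n, H) = √(n² + H²)*1 = √(H² + n²)*1 = √(H² + n²))
1/(F(-41, 248) + 61161) = 1/(√(248² + (-41)²) + 61161) = 1/(√(61504 + 1681) + 61161) = 1/(√63185 + 61161) = 1/(61161 + √63185)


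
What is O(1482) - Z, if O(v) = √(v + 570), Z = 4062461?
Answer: -4062461 + 6*√57 ≈ -4.0624e+6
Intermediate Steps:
O(v) = √(570 + v)
O(1482) - Z = √(570 + 1482) - 1*4062461 = √2052 - 4062461 = 6*√57 - 4062461 = -4062461 + 6*√57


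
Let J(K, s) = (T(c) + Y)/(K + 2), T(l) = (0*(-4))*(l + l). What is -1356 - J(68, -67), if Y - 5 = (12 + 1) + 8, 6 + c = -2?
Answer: -47473/35 ≈ -1356.4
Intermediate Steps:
c = -8 (c = -6 - 2 = -8)
Y = 26 (Y = 5 + ((12 + 1) + 8) = 5 + (13 + 8) = 5 + 21 = 26)
T(l) = 0 (T(l) = 0*(2*l) = 0)
J(K, s) = 26/(2 + K) (J(K, s) = (0 + 26)/(K + 2) = 26/(2 + K))
-1356 - J(68, -67) = -1356 - 26/(2 + 68) = -1356 - 26/70 = -1356 - 1*13/35 = -1356 - 13/35 = -47473/35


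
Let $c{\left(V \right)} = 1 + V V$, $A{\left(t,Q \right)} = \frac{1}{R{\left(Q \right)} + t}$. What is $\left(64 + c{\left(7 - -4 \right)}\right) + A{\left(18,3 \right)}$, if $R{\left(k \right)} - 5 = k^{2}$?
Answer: $\frac{5953}{32} \approx 186.03$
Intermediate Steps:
$R{\left(k \right)} = 5 + k^{2}$
$A{\left(t,Q \right)} = \frac{1}{5 + t + Q^{2}}$ ($A{\left(t,Q \right)} = \frac{1}{\left(5 + Q^{2}\right) + t} = \frac{1}{5 + t + Q^{2}}$)
$c{\left(V \right)} = 1 + V^{2}$
$\left(64 + c{\left(7 - -4 \right)}\right) + A{\left(18,3 \right)} = \left(64 + \left(1 + \left(7 - -4\right)^{2}\right)\right) + \frac{1}{5 + 18 + 3^{2}} = \left(64 + \left(1 + \left(7 + 4\right)^{2}\right)\right) + \frac{1}{5 + 18 + 9} = \left(64 + \left(1 + 11^{2}\right)\right) + \frac{1}{32} = \left(64 + \left(1 + 121\right)\right) + \frac{1}{32} = \left(64 + 122\right) + \frac{1}{32} = 186 + \frac{1}{32} = \frac{5953}{32}$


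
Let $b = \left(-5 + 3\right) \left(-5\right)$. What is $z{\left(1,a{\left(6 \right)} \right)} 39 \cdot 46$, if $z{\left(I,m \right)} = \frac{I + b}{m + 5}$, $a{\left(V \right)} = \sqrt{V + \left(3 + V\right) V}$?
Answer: $- \frac{19734}{7} + \frac{39468 \sqrt{15}}{35} \approx 1548.3$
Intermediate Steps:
$b = 10$ ($b = \left(-2\right) \left(-5\right) = 10$)
$a{\left(V \right)} = \sqrt{V + V \left(3 + V\right)}$
$z{\left(I,m \right)} = \frac{10 + I}{5 + m}$ ($z{\left(I,m \right)} = \frac{I + 10}{m + 5} = \frac{10 + I}{5 + m}$)
$z{\left(1,a{\left(6 \right)} \right)} 39 \cdot 46 = \frac{10 + 1}{5 + \sqrt{6 \left(4 + 6\right)}} 39 \cdot 46 = \frac{1}{5 + \sqrt{6 \cdot 10}} \cdot 11 \cdot 39 \cdot 46 = \frac{1}{5 + \sqrt{60}} \cdot 11 \cdot 39 \cdot 46 = \frac{1}{5 + 2 \sqrt{15}} \cdot 11 \cdot 39 \cdot 46 = \frac{11}{5 + 2 \sqrt{15}} \cdot 39 \cdot 46 = \frac{429}{5 + 2 \sqrt{15}} \cdot 46 = \frac{19734}{5 + 2 \sqrt{15}}$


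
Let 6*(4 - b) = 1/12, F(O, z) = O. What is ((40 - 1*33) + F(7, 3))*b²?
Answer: 576583/2592 ≈ 222.45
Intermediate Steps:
b = 287/72 (b = 4 - ⅙/12 = 4 - ⅙*1/12 = 4 - 1/72 = 287/72 ≈ 3.9861)
((40 - 1*33) + F(7, 3))*b² = ((40 - 1*33) + 7)*(287/72)² = ((40 - 33) + 7)*(82369/5184) = (7 + 7)*(82369/5184) = 14*(82369/5184) = 576583/2592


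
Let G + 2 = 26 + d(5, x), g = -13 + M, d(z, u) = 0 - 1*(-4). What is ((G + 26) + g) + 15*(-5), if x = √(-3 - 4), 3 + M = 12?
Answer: -25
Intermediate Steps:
M = 9 (M = -3 + 12 = 9)
x = I*√7 (x = √(-7) = I*√7 ≈ 2.6458*I)
d(z, u) = 4 (d(z, u) = 0 + 4 = 4)
g = -4 (g = -13 + 9 = -4)
G = 28 (G = -2 + (26 + 4) = -2 + 30 = 28)
((G + 26) + g) + 15*(-5) = ((28 + 26) - 4) + 15*(-5) = (54 - 4) - 75 = 50 - 75 = -25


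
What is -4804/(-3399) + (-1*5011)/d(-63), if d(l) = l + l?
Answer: 5879231/142758 ≈ 41.183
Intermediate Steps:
d(l) = 2*l
-4804/(-3399) + (-1*5011)/d(-63) = -4804/(-3399) + (-1*5011)/((2*(-63))) = -4804*(-1/3399) - 5011/(-126) = 4804/3399 - 5011*(-1/126) = 4804/3399 + 5011/126 = 5879231/142758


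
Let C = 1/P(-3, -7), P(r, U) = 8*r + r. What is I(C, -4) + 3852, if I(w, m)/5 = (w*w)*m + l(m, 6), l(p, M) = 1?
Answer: 2811733/729 ≈ 3857.0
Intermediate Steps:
P(r, U) = 9*r
C = -1/27 (C = 1/(9*(-3)) = 1/(-27) = 1*(-1/27) = -1/27 ≈ -0.037037)
I(w, m) = 5 + 5*m*w**2 (I(w, m) = 5*((w*w)*m + 1) = 5*(w**2*m + 1) = 5*(m*w**2 + 1) = 5*(1 + m*w**2) = 5 + 5*m*w**2)
I(C, -4) + 3852 = (5 + 5*(-4)*(-1/27)**2) + 3852 = (5 + 5*(-4)*(1/729)) + 3852 = (5 - 20/729) + 3852 = 3625/729 + 3852 = 2811733/729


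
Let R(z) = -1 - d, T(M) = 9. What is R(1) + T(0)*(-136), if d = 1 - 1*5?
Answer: -1221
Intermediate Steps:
d = -4 (d = 1 - 5 = -4)
R(z) = 3 (R(z) = -1 - 1*(-4) = -1 + 4 = 3)
R(1) + T(0)*(-136) = 3 + 9*(-136) = 3 - 1224 = -1221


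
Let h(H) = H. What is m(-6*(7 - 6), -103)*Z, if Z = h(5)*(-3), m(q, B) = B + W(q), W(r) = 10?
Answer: 1395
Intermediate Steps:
m(q, B) = 10 + B (m(q, B) = B + 10 = 10 + B)
Z = -15 (Z = 5*(-3) = -15)
m(-6*(7 - 6), -103)*Z = (10 - 103)*(-15) = -93*(-15) = 1395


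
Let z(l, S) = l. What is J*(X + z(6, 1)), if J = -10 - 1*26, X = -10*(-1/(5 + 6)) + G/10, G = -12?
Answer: -11304/55 ≈ -205.53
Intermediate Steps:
X = -16/55 (X = -10*(-1/(5 + 6)) - 12/10 = -10/((-1*11)) - 12*⅒ = -10/(-11) - 6/5 = -10*(-1/11) - 6/5 = 10/11 - 6/5 = -16/55 ≈ -0.29091)
J = -36 (J = -10 - 26 = -36)
J*(X + z(6, 1)) = -36*(-16/55 + 6) = -36*314/55 = -11304/55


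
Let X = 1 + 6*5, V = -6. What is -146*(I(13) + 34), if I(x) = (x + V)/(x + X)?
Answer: -109719/22 ≈ -4987.2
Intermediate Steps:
X = 31 (X = 1 + 30 = 31)
I(x) = (-6 + x)/(31 + x) (I(x) = (x - 6)/(x + 31) = (-6 + x)/(31 + x))
-146*(I(13) + 34) = -146*((-6 + 13)/(31 + 13) + 34) = -146*(7/44 + 34) = -146*1503/44 = -109719/22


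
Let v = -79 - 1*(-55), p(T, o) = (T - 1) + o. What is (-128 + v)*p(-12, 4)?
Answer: 1368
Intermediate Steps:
p(T, o) = -1 + T + o (p(T, o) = (-1 + T) + o = -1 + T + o)
v = -24 (v = -79 + 55 = -24)
(-128 + v)*p(-12, 4) = (-128 - 24)*(-1 - 12 + 4) = -152*(-9) = 1368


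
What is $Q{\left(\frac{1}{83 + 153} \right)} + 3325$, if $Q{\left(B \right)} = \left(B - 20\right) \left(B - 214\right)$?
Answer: $\frac{423512857}{55696} \approx 7604.0$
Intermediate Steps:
$Q{\left(B \right)} = \left(-214 + B\right) \left(-20 + B\right)$ ($Q{\left(B \right)} = \left(-20 + B\right) \left(-214 + B\right) = \left(-214 + B\right) \left(-20 + B\right)$)
$Q{\left(\frac{1}{83 + 153} \right)} + 3325 = \left(4280 + \left(\frac{1}{83 + 153}\right)^{2} - \frac{234}{83 + 153}\right) + 3325 = \left(4280 + \left(\frac{1}{236}\right)^{2} - \frac{234}{236}\right) + 3325 = \left(4280 + \left(\frac{1}{236}\right)^{2} - \frac{117}{118}\right) + 3325 = \left(4280 + \frac{1}{55696} - \frac{117}{118}\right) + 3325 = \frac{238323657}{55696} + 3325 = \frac{423512857}{55696}$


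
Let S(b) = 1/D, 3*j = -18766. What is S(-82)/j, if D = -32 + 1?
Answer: 3/581746 ≈ 5.1569e-6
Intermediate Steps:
D = -31
j = -18766/3 (j = (⅓)*(-18766) = -18766/3 ≈ -6255.3)
S(b) = -1/31 (S(b) = 1/(-31) = -1/31)
S(-82)/j = -1/(31*(-18766/3)) = -1/31*(-3/18766) = 3/581746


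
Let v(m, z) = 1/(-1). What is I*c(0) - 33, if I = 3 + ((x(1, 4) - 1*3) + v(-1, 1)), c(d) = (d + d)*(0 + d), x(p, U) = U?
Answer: -33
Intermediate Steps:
c(d) = 2*d² (c(d) = (2*d)*d = 2*d²)
v(m, z) = -1
I = 3 (I = 3 + ((4 - 1*3) - 1) = 3 + ((4 - 3) - 1) = 3 + (1 - 1) = 3 + 0 = 3)
I*c(0) - 33 = 3*(2*0²) - 33 = 3*(2*0) - 33 = 3*0 - 33 = 0 - 33 = -33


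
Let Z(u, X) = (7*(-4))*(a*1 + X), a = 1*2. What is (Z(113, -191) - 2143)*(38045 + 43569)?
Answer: 257002486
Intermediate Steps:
a = 2
Z(u, X) = -56 - 28*X (Z(u, X) = (7*(-4))*(2*1 + X) = -28*(2 + X) = -56 - 28*X)
(Z(113, -191) - 2143)*(38045 + 43569) = ((-56 - 28*(-191)) - 2143)*(38045 + 43569) = ((-56 + 5348) - 2143)*81614 = (5292 - 2143)*81614 = 3149*81614 = 257002486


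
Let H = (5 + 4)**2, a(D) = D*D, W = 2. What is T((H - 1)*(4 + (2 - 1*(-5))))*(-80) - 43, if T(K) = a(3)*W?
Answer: -1483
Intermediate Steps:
a(D) = D**2
H = 81 (H = 9**2 = 81)
T(K) = 18 (T(K) = 3**2*2 = 9*2 = 18)
T((H - 1)*(4 + (2 - 1*(-5))))*(-80) - 43 = 18*(-80) - 43 = -1440 - 43 = -1483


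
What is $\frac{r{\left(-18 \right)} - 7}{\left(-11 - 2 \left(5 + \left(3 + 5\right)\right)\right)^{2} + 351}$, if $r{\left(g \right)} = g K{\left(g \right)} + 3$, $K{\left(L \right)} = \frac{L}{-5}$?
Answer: $- \frac{1}{25} \approx -0.04$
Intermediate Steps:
$K{\left(L \right)} = - \frac{L}{5}$ ($K{\left(L \right)} = L \left(- \frac{1}{5}\right) = - \frac{L}{5}$)
$r{\left(g \right)} = 3 - \frac{g^{2}}{5}$ ($r{\left(g \right)} = g \left(- \frac{g}{5}\right) + 3 = - \frac{g^{2}}{5} + 3 = 3 - \frac{g^{2}}{5}$)
$\frac{r{\left(-18 \right)} - 7}{\left(-11 - 2 \left(5 + \left(3 + 5\right)\right)\right)^{2} + 351} = \frac{\left(3 - \frac{\left(-18\right)^{2}}{5}\right) - 7}{\left(-11 - 2 \left(5 + \left(3 + 5\right)\right)\right)^{2} + 351} = \frac{\left(3 - \frac{324}{5}\right) - 7}{\left(-11 - 2 \left(5 + 8\right)\right)^{2} + 351} = \frac{\left(3 - \frac{324}{5}\right) - 7}{\left(-11 - 26\right)^{2} + 351} = \frac{- \frac{309}{5} - 7}{\left(-11 - 26\right)^{2} + 351} = - \frac{344}{5 \left(\left(-37\right)^{2} + 351\right)} = - \frac{344}{5 \left(1369 + 351\right)} = - \frac{344}{5 \cdot 1720} = \left(- \frac{344}{5}\right) \frac{1}{1720} = - \frac{1}{25}$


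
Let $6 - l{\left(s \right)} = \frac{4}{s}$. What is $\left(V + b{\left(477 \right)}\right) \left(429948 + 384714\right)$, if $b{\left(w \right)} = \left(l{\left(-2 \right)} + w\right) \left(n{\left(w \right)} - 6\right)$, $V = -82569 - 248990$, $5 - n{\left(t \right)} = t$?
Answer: $-458971609518$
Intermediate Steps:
$n{\left(t \right)} = 5 - t$
$l{\left(s \right)} = 6 - \frac{4}{s}$
$V = -331559$ ($V = -82569 - 248990 = -331559$)
$b{\left(w \right)} = \left(-1 - w\right) \left(8 + w\right)$ ($b{\left(w \right)} = \left(\left(6 - \frac{4}{-2}\right) + w\right) \left(\left(5 - w\right) - 6\right) = \left(\left(6 - -2\right) + w\right) \left(-1 - w\right) = \left(\left(6 + 2\right) + w\right) \left(-1 - w\right) = \left(8 + w\right) \left(-1 - w\right) = \left(-1 - w\right) \left(8 + w\right)$)
$\left(V + b{\left(477 \right)}\right) \left(429948 + 384714\right) = \left(-331559 - 231830\right) \left(429948 + 384714\right) = \left(-331559 - 231830\right) 814662 = \left(-563389\right) 814662 = -458971609518$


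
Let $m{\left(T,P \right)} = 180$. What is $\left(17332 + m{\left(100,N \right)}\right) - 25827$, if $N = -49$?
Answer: $-8315$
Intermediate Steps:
$\left(17332 + m{\left(100,N \right)}\right) - 25827 = \left(17332 + 180\right) - 25827 = 17512 - 25827 = -8315$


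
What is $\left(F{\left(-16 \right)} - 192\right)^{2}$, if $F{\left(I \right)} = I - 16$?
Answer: $50176$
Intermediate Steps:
$F{\left(I \right)} = -16 + I$
$\left(F{\left(-16 \right)} - 192\right)^{2} = \left(\left(-16 - 16\right) - 192\right)^{2} = \left(-32 - 192\right)^{2} = \left(-224\right)^{2} = 50176$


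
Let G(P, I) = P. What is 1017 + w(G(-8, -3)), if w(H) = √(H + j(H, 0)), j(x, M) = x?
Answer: 1017 + 4*I ≈ 1017.0 + 4.0*I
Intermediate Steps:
w(H) = √2*√H (w(H) = √(H + H) = √(2*H) = √2*√H)
1017 + w(G(-8, -3)) = 1017 + √2*√(-8) = 1017 + √2*(2*I*√2) = 1017 + 4*I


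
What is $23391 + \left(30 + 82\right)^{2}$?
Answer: $35935$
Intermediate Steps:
$23391 + \left(30 + 82\right)^{2} = 23391 + 112^{2} = 23391 + 12544 = 35935$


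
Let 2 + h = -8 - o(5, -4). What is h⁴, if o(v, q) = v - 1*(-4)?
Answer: 130321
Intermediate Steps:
o(v, q) = 4 + v (o(v, q) = v + 4 = 4 + v)
h = -19 (h = -2 + (-8 - (4 + 5)) = -2 + (-8 - 1*9) = -2 + (-8 - 9) = -2 - 17 = -19)
h⁴ = (-19)⁴ = 130321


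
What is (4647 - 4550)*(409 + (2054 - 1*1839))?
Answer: 60528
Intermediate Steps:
(4647 - 4550)*(409 + (2054 - 1*1839)) = 97*(409 + (2054 - 1839)) = 97*(409 + 215) = 97*624 = 60528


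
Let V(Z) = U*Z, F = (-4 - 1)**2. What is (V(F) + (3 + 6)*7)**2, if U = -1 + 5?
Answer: 26569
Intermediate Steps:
U = 4
F = 25 (F = (-5)**2 = 25)
V(Z) = 4*Z
(V(F) + (3 + 6)*7)**2 = (4*25 + (3 + 6)*7)**2 = (100 + 9*7)**2 = (100 + 63)**2 = 163**2 = 26569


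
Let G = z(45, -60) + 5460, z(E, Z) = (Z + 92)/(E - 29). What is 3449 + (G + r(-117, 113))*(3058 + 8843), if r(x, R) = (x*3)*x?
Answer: 553745078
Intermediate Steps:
z(E, Z) = (92 + Z)/(-29 + E)
r(x, R) = 3*x**2 (r(x, R) = (3*x)*x = 3*x**2)
G = 5462 (G = (92 - 60)/(-29 + 45) + 5460 = 32/16 + 5460 = (1/16)*32 + 5460 = 2 + 5460 = 5462)
3449 + (G + r(-117, 113))*(3058 + 8843) = 3449 + (5462 + 3*(-117)**2)*(3058 + 8843) = 3449 + (5462 + 3*13689)*11901 = 3449 + (5462 + 41067)*11901 = 3449 + 46529*11901 = 3449 + 553741629 = 553745078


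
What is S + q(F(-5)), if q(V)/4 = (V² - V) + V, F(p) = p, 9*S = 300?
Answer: 400/3 ≈ 133.33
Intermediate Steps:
S = 100/3 (S = (⅑)*300 = 100/3 ≈ 33.333)
q(V) = 4*V² (q(V) = 4*((V² - V) + V) = 4*V²)
S + q(F(-5)) = 100/3 + 4*(-5)² = 100/3 + 4*25 = 100/3 + 100 = 400/3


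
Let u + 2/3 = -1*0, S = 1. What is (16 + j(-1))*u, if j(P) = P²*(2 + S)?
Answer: -38/3 ≈ -12.667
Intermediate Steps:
u = -⅔ (u = -⅔ - 1*0 = -⅔ + 0 = -⅔ ≈ -0.66667)
j(P) = 3*P² (j(P) = P²*(2 + 1) = P²*3 = 3*P²)
(16 + j(-1))*u = (16 + 3*(-1)²)*(-⅔) = (16 + 3*1)*(-⅔) = (16 + 3)*(-⅔) = 19*(-⅔) = -38/3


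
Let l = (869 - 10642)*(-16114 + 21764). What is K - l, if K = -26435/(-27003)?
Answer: 1491036828785/27003 ≈ 5.5217e+7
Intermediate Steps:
l = -55217450 (l = -9773*5650 = -55217450)
K = 26435/27003 (K = -26435/(1/(-1/27003)) = -26435/(-27003) = -26435*(-1/27003) = 26435/27003 ≈ 0.97897)
K - l = 26435/27003 - 1*(-55217450) = 26435/27003 + 55217450 = 1491036828785/27003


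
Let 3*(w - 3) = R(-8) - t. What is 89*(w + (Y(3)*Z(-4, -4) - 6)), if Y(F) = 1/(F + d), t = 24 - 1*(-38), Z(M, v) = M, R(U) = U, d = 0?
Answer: -7387/3 ≈ -2462.3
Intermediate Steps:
t = 62 (t = 24 + 38 = 62)
Y(F) = 1/F (Y(F) = 1/(F + 0) = 1/F)
w = -61/3 (w = 3 + (-8 - 1*62)/3 = 3 + (-8 - 62)/3 = 3 + (⅓)*(-70) = 3 - 70/3 = -61/3 ≈ -20.333)
89*(w + (Y(3)*Z(-4, -4) - 6)) = 89*(-61/3 + (-4/3 - 6)) = 89*(-61/3 - 22/3) = 89*(-83/3) = -7387/3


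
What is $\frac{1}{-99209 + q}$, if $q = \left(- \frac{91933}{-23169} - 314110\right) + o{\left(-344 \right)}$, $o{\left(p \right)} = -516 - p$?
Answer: $- \frac{23169}{9580081046} \approx -2.4185 \cdot 10^{-6}$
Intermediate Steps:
$q = - \frac{7281507725}{23169}$ ($q = \left(- \frac{91933}{-23169} - 314110\right) - 172 = \left(\left(-91933\right) \left(- \frac{1}{23169}\right) - 314110\right) + \left(-516 + 344\right) = \left(\frac{91933}{23169} - 314110\right) - 172 = - \frac{7277522657}{23169} - 172 = - \frac{7281507725}{23169} \approx -3.1428 \cdot 10^{5}$)
$\frac{1}{-99209 + q} = \frac{1}{-99209 - \frac{7281507725}{23169}} = \frac{1}{- \frac{9580081046}{23169}} = - \frac{23169}{9580081046}$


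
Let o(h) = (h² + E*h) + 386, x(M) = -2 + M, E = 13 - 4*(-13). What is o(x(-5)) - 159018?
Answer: -159038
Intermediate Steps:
E = 65 (E = 13 + 52 = 65)
o(h) = 386 + h² + 65*h (o(h) = (h² + 65*h) + 386 = 386 + h² + 65*h)
o(x(-5)) - 159018 = (386 + (-2 - 5)² + 65*(-2 - 5)) - 159018 = (386 + (-7)² + 65*(-7)) - 159018 = (386 + 49 - 455) - 159018 = -20 - 159018 = -159038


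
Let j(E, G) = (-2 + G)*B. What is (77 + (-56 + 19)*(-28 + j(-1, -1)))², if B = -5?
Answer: 311364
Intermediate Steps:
j(E, G) = 10 - 5*G (j(E, G) = (-2 + G)*(-5) = 10 - 5*G)
(77 + (-56 + 19)*(-28 + j(-1, -1)))² = (77 + (-56 + 19)*(-28 + (10 - 5*(-1))))² = (77 - 37*(-28 + (10 + 5)))² = (77 - 37*(-28 + 15))² = (77 - 37*(-13))² = (77 + 481)² = 558² = 311364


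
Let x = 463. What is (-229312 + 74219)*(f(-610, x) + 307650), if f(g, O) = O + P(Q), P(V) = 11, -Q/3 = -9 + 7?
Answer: -47787875532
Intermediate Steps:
Q = 6 (Q = -3*(-9 + 7) = -3*(-2) = 6)
f(g, O) = 11 + O (f(g, O) = O + 11 = 11 + O)
(-229312 + 74219)*(f(-610, x) + 307650) = (-229312 + 74219)*((11 + 463) + 307650) = -155093*(474 + 307650) = -155093*308124 = -47787875532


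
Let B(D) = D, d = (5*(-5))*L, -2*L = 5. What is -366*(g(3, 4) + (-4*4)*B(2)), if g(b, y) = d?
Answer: -11163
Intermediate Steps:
L = -5/2 (L = -½*5 = -5/2 ≈ -2.5000)
d = 125/2 (d = (5*(-5))*(-5/2) = -25*(-5/2) = 125/2 ≈ 62.500)
g(b, y) = 125/2
-366*(g(3, 4) + (-4*4)*B(2)) = -366*(125/2 - 4*4*2) = -366*(125/2 - 16*2) = -366*(125/2 - 32) = -366*61/2 = -11163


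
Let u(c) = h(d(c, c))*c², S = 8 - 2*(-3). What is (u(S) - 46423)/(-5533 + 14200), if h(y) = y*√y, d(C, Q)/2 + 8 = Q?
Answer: -46423/8667 + 1568*√3/2889 ≈ -4.4162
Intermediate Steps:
d(C, Q) = -16 + 2*Q
h(y) = y^(3/2)
S = 14 (S = 8 + 6 = 14)
u(c) = c²*(-16 + 2*c)^(3/2) (u(c) = (-16 + 2*c)^(3/2)*c² = c²*(-16 + 2*c)^(3/2))
(u(S) - 46423)/(-5533 + 14200) = (2*√2*14²*(-8 + 14)^(3/2) - 46423)/(-5533 + 14200) = (2*√2*196*6^(3/2) - 46423)/8667 = (2*√2*196*(6*√6) - 46423)*(1/8667) = (4704*√3 - 46423)*(1/8667) = (-46423 + 4704*√3)*(1/8667) = -46423/8667 + 1568*√3/2889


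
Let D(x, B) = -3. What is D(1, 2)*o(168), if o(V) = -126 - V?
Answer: 882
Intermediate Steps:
D(1, 2)*o(168) = -3*(-126 - 1*168) = -3*(-126 - 168) = -3*(-294) = 882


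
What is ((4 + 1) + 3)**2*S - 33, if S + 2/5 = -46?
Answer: -15013/5 ≈ -3002.6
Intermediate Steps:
S = -232/5 (S = -2/5 - 46 = -232/5 ≈ -46.400)
((4 + 1) + 3)**2*S - 33 = ((4 + 1) + 3)**2*(-232/5) - 33 = (5 + 3)**2*(-232/5) - 33 = 8**2*(-232/5) - 33 = 64*(-232/5) - 33 = -14848/5 - 33 = -15013/5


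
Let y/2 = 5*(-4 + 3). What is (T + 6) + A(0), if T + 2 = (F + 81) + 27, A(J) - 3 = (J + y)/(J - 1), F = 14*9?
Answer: 251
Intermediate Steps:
y = -10 (y = 2*(5*(-4 + 3)) = 2*(5*(-1)) = 2*(-5) = -10)
F = 126
A(J) = 3 + (-10 + J)/(-1 + J) (A(J) = 3 + (J - 10)/(J - 1) = 3 + (-10 + J)/(-1 + J))
T = 232 (T = -2 + ((126 + 81) + 27) = -2 + (207 + 27) = -2 + 234 = 232)
(T + 6) + A(0) = (232 + 6) + (-13 + 4*0)/(-1 + 0) = 238 + (-13 + 0)/(-1) = 238 - 1*(-13) = 238 + 13 = 251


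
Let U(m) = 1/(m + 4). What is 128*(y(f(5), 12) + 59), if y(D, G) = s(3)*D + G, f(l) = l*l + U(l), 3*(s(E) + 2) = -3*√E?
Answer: 23936/9 - 28928*√3/9 ≈ -2907.6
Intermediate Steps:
U(m) = 1/(4 + m)
s(E) = -2 - √E (s(E) = -2 + (-3*√E)/3 = -2 - √E)
f(l) = l² + 1/(4 + l) (f(l) = l*l + 1/(4 + l) = l² + 1/(4 + l))
y(D, G) = G + D*(-2 - √3) (y(D, G) = (-2 - √3)*D + G = D*(-2 - √3) + G = G + D*(-2 - √3))
128*(y(f(5), 12) + 59) = 128*((12 - (1 + 5²*(4 + 5))/(4 + 5)*(2 + √3)) + 59) = 128*((12 - (1 + 25*9)/9*(2 + √3)) + 59) = 128*((12 - (1 + 225)/9*(2 + √3)) + 59) = 128*((12 - (⅑)*226*(2 + √3)) + 59) = 128*((12 - 1*226/9*(2 + √3)) + 59) = 128*((12 + (-452/9 - 226*√3/9)) + 59) = 128*((-344/9 - 226*√3/9) + 59) = 128*(187/9 - 226*√3/9) = 23936/9 - 28928*√3/9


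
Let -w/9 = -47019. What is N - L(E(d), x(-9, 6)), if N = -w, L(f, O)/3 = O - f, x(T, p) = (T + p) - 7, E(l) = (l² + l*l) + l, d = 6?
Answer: -422907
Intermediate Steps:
w = 423171 (w = -9*(-47019) = 423171)
E(l) = l + 2*l² (E(l) = (l² + l²) + l = 2*l² + l = l + 2*l²)
x(T, p) = -7 + T + p
L(f, O) = -3*f + 3*O (L(f, O) = 3*(O - f) = -3*f + 3*O)
N = -423171 (N = -1*423171 = -423171)
N - L(E(d), x(-9, 6)) = -423171 - (-18*(1 + 2*6) + 3*(-7 - 9 + 6)) = -423171 - (-18*(1 + 12) + 3*(-10)) = -423171 - (-18*13 - 30) = -423171 - (-3*78 - 30) = -423171 - (-234 - 30) = -423171 - 1*(-264) = -423171 + 264 = -422907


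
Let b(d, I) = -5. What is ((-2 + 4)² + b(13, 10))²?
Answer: 1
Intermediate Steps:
((-2 + 4)² + b(13, 10))² = ((-2 + 4)² - 5)² = (2² - 5)² = (4 - 5)² = (-1)² = 1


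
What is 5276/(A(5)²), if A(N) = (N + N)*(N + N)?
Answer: 1319/2500 ≈ 0.52760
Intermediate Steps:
A(N) = 4*N² (A(N) = (2*N)*(2*N) = 4*N²)
5276/(A(5)²) = 5276/((4*5²)²) = 5276/((4*25)²) = 5276/(100²) = 5276/10000 = 5276*(1/10000) = 1319/2500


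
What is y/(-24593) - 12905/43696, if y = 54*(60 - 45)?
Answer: -352766425/1074615728 ≈ -0.32827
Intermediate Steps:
y = 810 (y = 54*15 = 810)
y/(-24593) - 12905/43696 = 810/(-24593) - 12905/43696 = 810*(-1/24593) - 12905*1/43696 = -810/24593 - 12905/43696 = -352766425/1074615728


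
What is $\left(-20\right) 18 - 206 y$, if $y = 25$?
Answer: $-5510$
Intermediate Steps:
$\left(-20\right) 18 - 206 y = \left(-20\right) 18 - 5150 = -360 - 5150 = -5510$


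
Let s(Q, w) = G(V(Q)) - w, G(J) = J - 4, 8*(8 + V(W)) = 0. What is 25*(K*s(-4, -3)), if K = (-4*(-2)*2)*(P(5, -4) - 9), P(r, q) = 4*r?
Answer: -39600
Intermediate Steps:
V(W) = -8 (V(W) = -8 + (⅛)*0 = -8 + 0 = -8)
G(J) = -4 + J
K = 176 (K = (-4*(-2)*2)*(4*5 - 9) = (8*2)*(20 - 9) = 16*11 = 176)
s(Q, w) = -12 - w (s(Q, w) = (-4 - 8) - w = -12 - w)
25*(K*s(-4, -3)) = 25*(176*(-12 - 1*(-3))) = 25*(176*(-12 + 3)) = 25*(176*(-9)) = 25*(-1584) = -39600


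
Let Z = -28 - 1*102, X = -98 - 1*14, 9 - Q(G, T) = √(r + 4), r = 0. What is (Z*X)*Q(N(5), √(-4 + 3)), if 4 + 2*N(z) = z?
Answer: 101920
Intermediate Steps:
N(z) = -2 + z/2
Q(G, T) = 7 (Q(G, T) = 9 - √(0 + 4) = 9 - √4 = 9 - 1*2 = 9 - 2 = 7)
X = -112 (X = -98 - 14 = -112)
Z = -130 (Z = -28 - 102 = -130)
(Z*X)*Q(N(5), √(-4 + 3)) = -130*(-112)*7 = 14560*7 = 101920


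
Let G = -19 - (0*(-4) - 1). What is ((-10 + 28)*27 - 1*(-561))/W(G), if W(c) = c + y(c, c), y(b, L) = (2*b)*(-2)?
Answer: 349/18 ≈ 19.389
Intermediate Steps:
G = -18 (G = -19 - (0 - 1) = -19 - 1*(-1) = -19 + 1 = -18)
y(b, L) = -4*b
W(c) = -3*c (W(c) = c - 4*c = -3*c)
((-10 + 28)*27 - 1*(-561))/W(G) = ((-10 + 28)*27 - 1*(-561))/((-3*(-18))) = (18*27 + 561)/54 = (486 + 561)*(1/54) = 1047*(1/54) = 349/18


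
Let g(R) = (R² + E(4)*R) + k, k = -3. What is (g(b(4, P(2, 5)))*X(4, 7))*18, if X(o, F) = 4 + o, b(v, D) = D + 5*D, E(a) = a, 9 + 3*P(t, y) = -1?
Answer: 45648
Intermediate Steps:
P(t, y) = -10/3 (P(t, y) = -3 + (⅓)*(-1) = -3 - ⅓ = -10/3)
b(v, D) = 6*D
g(R) = -3 + R² + 4*R (g(R) = (R² + 4*R) - 3 = -3 + R² + 4*R)
(g(b(4, P(2, 5)))*X(4, 7))*18 = ((-3 + (6*(-10/3))² + 4*(6*(-10/3)))*(4 + 4))*18 = ((-3 + (-20)² + 4*(-20))*8)*18 = ((-3 + 400 - 80)*8)*18 = (317*8)*18 = 2536*18 = 45648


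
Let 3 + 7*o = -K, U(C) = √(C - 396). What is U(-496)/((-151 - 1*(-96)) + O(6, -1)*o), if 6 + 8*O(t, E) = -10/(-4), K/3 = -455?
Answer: -16*I*√223/1121 ≈ -0.21314*I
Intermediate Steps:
K = -1365 (K = 3*(-455) = -1365)
O(t, E) = -7/16 (O(t, E) = -¾ + (-10/(-4))/8 = -¾ + (-10*(-¼))/8 = -¾ + (⅛)*(5/2) = -¾ + 5/16 = -7/16)
U(C) = √(-396 + C)
o = 1362/7 (o = -3/7 + (-1*(-1365))/7 = -3/7 + (⅐)*1365 = -3/7 + 195 = 1362/7 ≈ 194.57)
U(-496)/((-151 - 1*(-96)) + O(6, -1)*o) = √(-396 - 496)/((-151 - 1*(-96)) - 7/16*1362/7) = √(-892)/((-151 + 96) - 681/8) = (2*I*√223)/(-55 - 681/8) = (2*I*√223)/(-1121/8) = (2*I*√223)*(-8/1121) = -16*I*√223/1121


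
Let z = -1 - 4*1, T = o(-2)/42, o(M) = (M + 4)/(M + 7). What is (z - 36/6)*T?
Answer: -11/105 ≈ -0.10476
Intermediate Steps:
o(M) = (4 + M)/(7 + M)
T = 1/105 (T = ((4 - 2)/(7 - 2))/42 = (2/5)*(1/42) = ((⅕)*2)*(1/42) = (⅖)*(1/42) = 1/105 ≈ 0.0095238)
z = -5 (z = -1 - 4 = -5)
(z - 36/6)*T = (-5 - 36/6)*(1/105) = (-5 - 36*⅙)*(1/105) = (-5 - 6)*(1/105) = -11*1/105 = -11/105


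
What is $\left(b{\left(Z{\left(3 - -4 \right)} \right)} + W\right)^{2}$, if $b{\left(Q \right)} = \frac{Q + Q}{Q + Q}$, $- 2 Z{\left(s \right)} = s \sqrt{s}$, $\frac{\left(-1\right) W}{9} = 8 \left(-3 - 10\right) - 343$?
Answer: $16192576$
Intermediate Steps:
$W = 4023$ ($W = - 9 \left(8 \left(-3 - 10\right) - 343\right) = - 9 \left(8 \left(-13\right) - 343\right) = - 9 \left(-104 - 343\right) = \left(-9\right) \left(-447\right) = 4023$)
$Z{\left(s \right)} = - \frac{s^{\frac{3}{2}}}{2}$ ($Z{\left(s \right)} = - \frac{s \sqrt{s}}{2} = - \frac{s^{\frac{3}{2}}}{2}$)
$b{\left(Q \right)} = 1$ ($b{\left(Q \right)} = \frac{2 Q}{2 Q} = 2 Q \frac{1}{2 Q} = 1$)
$\left(b{\left(Z{\left(3 - -4 \right)} \right)} + W\right)^{2} = \left(1 + 4023\right)^{2} = 4024^{2} = 16192576$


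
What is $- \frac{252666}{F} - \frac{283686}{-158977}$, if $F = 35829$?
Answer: $- \frac{85481188}{16227883} \approx -5.2675$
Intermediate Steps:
$- \frac{252666}{F} - \frac{283686}{-158977} = - \frac{252666}{35829} - \frac{283686}{-158977} = \left(-252666\right) \frac{1}{35829} - - \frac{21822}{12229} = - \frac{9358}{1327} + \frac{21822}{12229} = - \frac{85481188}{16227883}$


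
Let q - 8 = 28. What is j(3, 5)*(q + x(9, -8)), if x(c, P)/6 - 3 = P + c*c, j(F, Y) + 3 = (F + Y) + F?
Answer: 3936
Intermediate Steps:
j(F, Y) = -3 + Y + 2*F (j(F, Y) = -3 + ((F + Y) + F) = -3 + (Y + 2*F) = -3 + Y + 2*F)
x(c, P) = 18 + 6*P + 6*c² (x(c, P) = 18 + 6*(P + c*c) = 18 + 6*(P + c²) = 18 + (6*P + 6*c²) = 18 + 6*P + 6*c²)
q = 36 (q = 8 + 28 = 36)
j(3, 5)*(q + x(9, -8)) = (-3 + 5 + 2*3)*(36 + (18 + 6*(-8) + 6*9²)) = (-3 + 5 + 6)*(36 + (18 - 48 + 6*81)) = 8*(36 + (18 - 48 + 486)) = 8*(36 + 456) = 8*492 = 3936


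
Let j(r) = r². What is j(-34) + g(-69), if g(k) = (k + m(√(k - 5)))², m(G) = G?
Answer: 5843 - 138*I*√74 ≈ 5843.0 - 1187.1*I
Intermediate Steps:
g(k) = (k + √(-5 + k))² (g(k) = (k + √(k - 5))² = (k + √(-5 + k))²)
j(-34) + g(-69) = (-34)² + (-69 + √(-5 - 69))² = 1156 + (-69 + √(-74))² = 1156 + (-69 + I*√74)²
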